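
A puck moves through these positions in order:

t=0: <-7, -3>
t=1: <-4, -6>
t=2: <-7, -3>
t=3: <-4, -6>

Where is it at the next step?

Step-to-step displacements: <+3, -3>, <-3, +3>, <+3, -3>; each is -1× the previous.
step 4: <-4, -6> + <-3, +3> → <-7, -3>

<-7, -3>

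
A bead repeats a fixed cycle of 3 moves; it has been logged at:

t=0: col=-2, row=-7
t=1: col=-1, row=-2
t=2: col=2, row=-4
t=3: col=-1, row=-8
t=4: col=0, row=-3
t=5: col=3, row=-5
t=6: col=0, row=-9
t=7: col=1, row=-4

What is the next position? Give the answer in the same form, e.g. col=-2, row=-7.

col=4, row=-6

Step-to-step displacements: (+1, +5), (+3, -2), (-3, -4), (+1, +5), (+3, -2), (-3, -4), (+1, +5) — a repeating cycle of length 3.
step 8: apply (+3, -2) → col=4, row=-6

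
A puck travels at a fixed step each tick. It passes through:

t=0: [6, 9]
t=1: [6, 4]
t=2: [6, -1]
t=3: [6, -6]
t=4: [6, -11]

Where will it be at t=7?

[6, -26]

The position changes by [+0, -5] every step.
step 5: [6, -11] + [+0, -5] → [6, -16]
step 6: [6, -16] + [+0, -5] → [6, -21]
step 7: [6, -21] + [+0, -5] → [6, -26]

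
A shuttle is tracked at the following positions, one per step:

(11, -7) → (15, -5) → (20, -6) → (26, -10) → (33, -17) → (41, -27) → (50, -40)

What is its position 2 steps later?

First differences are (+4, +2), (+5, -1), (+6, -4), (+7, -7), (+8, -10), (+9, -13); their common second difference is (+1, -3) (constant acceleration).
step 7: (50, -40) + (+10, -16) → (60, -56)
step 8: (60, -56) + (+11, -19) → (71, -75)

(71, -75)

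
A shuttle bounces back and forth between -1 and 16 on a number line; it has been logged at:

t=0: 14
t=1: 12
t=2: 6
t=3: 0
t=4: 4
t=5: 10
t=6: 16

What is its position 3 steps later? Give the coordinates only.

The value travels 6 per step and bounces off the walls at -1 and 16.
  step 7: 16 → 10
  step 8: 10 → 4
  step 9: 4 → 0

0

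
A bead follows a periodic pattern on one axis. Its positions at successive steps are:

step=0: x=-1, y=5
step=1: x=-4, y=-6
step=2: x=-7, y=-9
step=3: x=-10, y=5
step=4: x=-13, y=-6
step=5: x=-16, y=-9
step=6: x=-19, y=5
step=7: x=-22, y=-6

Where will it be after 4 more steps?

x=-34, y=-9

X: linear, -3 per step → -34 at step 11.
Y: cycles through 5, -6, -9 every 3 steps. Step 11 lands at position 2 of the cycle → -9.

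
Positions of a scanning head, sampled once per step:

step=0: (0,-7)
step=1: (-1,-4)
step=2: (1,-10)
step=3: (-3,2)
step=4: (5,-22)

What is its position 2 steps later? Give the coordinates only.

Step-to-step displacements: (-1,+3), (+2,-6), (-4,+12), (+8,-24); each is -2× the previous.
step 5: (5,-22) + (-16,+48) → (-11,26)
step 6: (-11,26) + (+32,-96) → (21,-70)

(21,-70)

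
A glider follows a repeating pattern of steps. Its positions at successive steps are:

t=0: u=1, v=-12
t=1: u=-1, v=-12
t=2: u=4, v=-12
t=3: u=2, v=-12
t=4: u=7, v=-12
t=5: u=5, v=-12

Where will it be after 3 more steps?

Step-to-step displacements: (-2, +0), (+5, +0), (-2, +0), (+5, +0), (-2, +0) — a repeating cycle of length 2.
step 6: apply (+5, +0) → u=10, v=-12
step 7: apply (-2, +0) → u=8, v=-12
step 8: apply (+5, +0) → u=13, v=-12

u=13, v=-12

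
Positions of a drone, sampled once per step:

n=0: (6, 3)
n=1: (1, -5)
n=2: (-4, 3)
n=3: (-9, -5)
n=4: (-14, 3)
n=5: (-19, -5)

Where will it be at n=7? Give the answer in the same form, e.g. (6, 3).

(-29, -5)

The first coordinate changes by -5 each step, so at step 7 it is 6 + 7·(-5) = -29.
The second coordinate repeats the cycle [3, -5] with period 2; step 7 mod 2 = 1, giving -5.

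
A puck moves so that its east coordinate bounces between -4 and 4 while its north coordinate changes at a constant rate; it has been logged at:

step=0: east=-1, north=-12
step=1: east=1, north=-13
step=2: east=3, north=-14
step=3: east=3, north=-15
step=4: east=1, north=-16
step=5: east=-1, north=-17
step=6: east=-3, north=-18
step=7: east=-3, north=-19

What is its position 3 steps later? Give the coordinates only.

east=3, north=-22

The east coordinate travels 2 per step and bounces off the walls at -4 and 4.
  step 8: -3 → -1
  step 9: -1 → 1
  step 10: 1 → 3
The north coordinate changes by -1 each step: at step 10 it is -22.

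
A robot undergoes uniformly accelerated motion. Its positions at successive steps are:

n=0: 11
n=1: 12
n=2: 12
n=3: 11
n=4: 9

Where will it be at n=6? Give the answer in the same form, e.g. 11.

First differences are +1, +0, -1, -2; their common second difference is -1 (constant acceleration).
step 5: 9 − 3 → 6
step 6: 6 − 4 → 2

2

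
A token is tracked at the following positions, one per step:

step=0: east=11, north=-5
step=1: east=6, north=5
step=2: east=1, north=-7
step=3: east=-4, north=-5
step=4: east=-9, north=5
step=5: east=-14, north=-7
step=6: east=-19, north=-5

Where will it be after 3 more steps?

East: linear, -5 per step → -34 at step 9.
North: cycles through -5, 5, -7 every 3 steps. Step 9 lands at position 0 of the cycle → -5.

east=-34, north=-5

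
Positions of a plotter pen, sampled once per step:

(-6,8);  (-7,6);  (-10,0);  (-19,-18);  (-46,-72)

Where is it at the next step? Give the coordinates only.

Consecutive displacements (-1,-2), (-3,-6), (-9,-18), (-27,-54) scale by a factor of 3 each step.
step 5: (-46,-72) + (-81,-162) → (-127,-234)

(-127,-234)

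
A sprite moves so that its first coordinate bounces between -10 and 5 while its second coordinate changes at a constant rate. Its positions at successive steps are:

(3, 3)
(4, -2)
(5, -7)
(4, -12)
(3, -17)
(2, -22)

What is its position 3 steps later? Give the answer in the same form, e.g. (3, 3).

(-1, -37)

The first coordinate reflects between -10 and 5, moving 1 per step.
  step 6: 2 → 1
  step 7: 1 → 0
  step 8: 0 → -1
The second coordinate changes by -5 each step: at step 8 it is -37.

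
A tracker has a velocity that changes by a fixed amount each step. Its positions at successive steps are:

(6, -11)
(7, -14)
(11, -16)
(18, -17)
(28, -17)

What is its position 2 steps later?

Successive displacements: (+1, -3), (+4, -2), (+7, -1), (+10, +0) — each changes by (+3, +1).
step 5: (28, -17) + (+13, +1) → (41, -16)
step 6: (41, -16) + (+16, +2) → (57, -14)

(57, -14)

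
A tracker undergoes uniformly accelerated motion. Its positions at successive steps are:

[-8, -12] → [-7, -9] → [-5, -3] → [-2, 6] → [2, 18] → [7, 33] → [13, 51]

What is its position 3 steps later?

[37, 123]

Taking differences between consecutive positions: [+1, +3], [+2, +6], [+3, +9], [+4, +12], [+5, +15], [+6, +18]. These grow by [+1, +3] each step.
step 7: [13, 51] + [+7, +21] → [20, 72]
step 8: [20, 72] + [+8, +24] → [28, 96]
step 9: [28, 96] + [+9, +27] → [37, 123]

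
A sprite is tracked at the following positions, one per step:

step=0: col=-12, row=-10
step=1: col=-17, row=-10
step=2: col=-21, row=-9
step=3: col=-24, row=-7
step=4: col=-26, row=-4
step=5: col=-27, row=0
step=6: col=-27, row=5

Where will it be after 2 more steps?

col=-24, row=18

Taking differences between consecutive positions: (-5, +0), (-4, +1), (-3, +2), (-2, +3), (-1, +4), (+0, +5). These grow by (+1, +1) each step.
step 7: col=-27, row=5 + (+1, +6) → col=-26, row=11
step 8: col=-26, row=11 + (+2, +7) → col=-24, row=18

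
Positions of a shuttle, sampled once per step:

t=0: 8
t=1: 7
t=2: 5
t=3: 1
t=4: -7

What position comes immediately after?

Consecutive displacements -1, -2, -4, -8 scale by a factor of 2 each step.
step 5: -7 − 16 → -23

-23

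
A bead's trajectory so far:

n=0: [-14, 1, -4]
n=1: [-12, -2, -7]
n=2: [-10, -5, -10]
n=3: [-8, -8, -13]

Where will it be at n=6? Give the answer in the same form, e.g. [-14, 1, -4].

[-2, -17, -22]

Constant displacement of [+2, -3, -3] per step.
step 4: [-8, -8, -13] + [+2, -3, -3] → [-6, -11, -16]
step 5: [-6, -11, -16] + [+2, -3, -3] → [-4, -14, -19]
step 6: [-4, -14, -19] + [+2, -3, -3] → [-2, -17, -22]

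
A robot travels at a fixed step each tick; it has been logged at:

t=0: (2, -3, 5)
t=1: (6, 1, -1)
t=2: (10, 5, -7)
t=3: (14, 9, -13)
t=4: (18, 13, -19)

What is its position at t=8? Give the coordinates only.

(34, 29, -43)

The position changes by (+4, +4, -6) every step.
step 5: (18, 13, -19) + (+4, +4, -6) → (22, 17, -25)
step 6: (22, 17, -25) + (+4, +4, -6) → (26, 21, -31)
step 7: (26, 21, -31) + (+4, +4, -6) → (30, 25, -37)
step 8: (30, 25, -37) + (+4, +4, -6) → (34, 29, -43)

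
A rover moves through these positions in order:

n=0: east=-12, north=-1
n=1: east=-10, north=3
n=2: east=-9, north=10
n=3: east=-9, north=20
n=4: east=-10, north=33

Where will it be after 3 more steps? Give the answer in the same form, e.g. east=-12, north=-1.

Successive displacements: (+2, +4), (+1, +7), (+0, +10), (-1, +13) — each changes by (-1, +3).
step 5: east=-10, north=33 + (-2, +16) → east=-12, north=49
step 6: east=-12, north=49 + (-3, +19) → east=-15, north=68
step 7: east=-15, north=68 + (-4, +22) → east=-19, north=90

east=-19, north=90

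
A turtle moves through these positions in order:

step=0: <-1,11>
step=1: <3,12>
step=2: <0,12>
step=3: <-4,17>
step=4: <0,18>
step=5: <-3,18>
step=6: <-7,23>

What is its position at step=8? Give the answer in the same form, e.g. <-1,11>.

Differencing gives <+4,+1>, <-3,+0>, <-4,+5>, <+4,+1>, <-3,+0>, <-4,+5>. This is the pattern <+4,+1>, <-3,+0>, <-4,+5> repeated.
step 7: apply <+4,+1> → <-3,24>
step 8: apply <-3,+0> → <-6,24>

<-6,24>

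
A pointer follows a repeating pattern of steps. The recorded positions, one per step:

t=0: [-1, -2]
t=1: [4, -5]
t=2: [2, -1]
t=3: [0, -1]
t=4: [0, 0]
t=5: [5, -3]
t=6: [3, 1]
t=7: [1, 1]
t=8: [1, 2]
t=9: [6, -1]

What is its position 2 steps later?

[2, 3]

Step-to-step displacements: [+5, -3], [-2, +4], [-2, +0], [+0, +1], [+5, -3], [-2, +4], [-2, +0], [+0, +1], [+5, -3] — a repeating cycle of length 4.
step 10: apply [-2, +4] → [4, 3]
step 11: apply [-2, +0] → [2, 3]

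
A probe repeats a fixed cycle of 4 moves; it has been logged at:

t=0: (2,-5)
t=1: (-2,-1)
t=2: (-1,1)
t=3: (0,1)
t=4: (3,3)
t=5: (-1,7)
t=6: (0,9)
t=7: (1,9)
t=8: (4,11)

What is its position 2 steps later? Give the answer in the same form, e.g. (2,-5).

Differencing gives (-4,+4), (+1,+2), (+1,+0), (+3,+2), (-4,+4), (+1,+2), (+1,+0), (+3,+2). This is the pattern (-4,+4), (+1,+2), (+1,+0), (+3,+2) repeated.
step 9: apply (-4,+4) → (0,15)
step 10: apply (+1,+2) → (1,17)

(1,17)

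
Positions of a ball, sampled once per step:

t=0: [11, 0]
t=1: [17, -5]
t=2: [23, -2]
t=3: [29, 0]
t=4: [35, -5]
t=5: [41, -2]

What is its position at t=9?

The first coordinate changes by +6 each step, so at step 9 it is 11 + 9·(6) = 65.
The second coordinate repeats the cycle [0, -5, -2] with period 3; step 9 mod 3 = 0, giving 0.

[65, 0]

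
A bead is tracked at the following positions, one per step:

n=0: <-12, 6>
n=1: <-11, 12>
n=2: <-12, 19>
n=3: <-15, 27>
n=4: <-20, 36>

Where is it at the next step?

Successive displacements: <+1, +6>, <-1, +7>, <-3, +8>, <-5, +9> — each changes by <-2, +1>.
step 5: <-20, 36> + <-7, +10> → <-27, 46>

<-27, 46>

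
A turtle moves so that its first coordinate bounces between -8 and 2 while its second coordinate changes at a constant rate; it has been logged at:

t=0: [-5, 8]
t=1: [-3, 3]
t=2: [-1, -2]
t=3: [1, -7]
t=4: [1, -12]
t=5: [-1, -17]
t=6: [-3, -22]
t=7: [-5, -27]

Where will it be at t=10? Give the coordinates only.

[-5, -42]

The first coordinate travels 2 per step and bounces off the walls at -8 and 2.
  step 8: -5 → -7
  step 9: -7 → -7
  step 10: -7 → -5
The second coordinate changes by -5 each step: at step 10 it is -42.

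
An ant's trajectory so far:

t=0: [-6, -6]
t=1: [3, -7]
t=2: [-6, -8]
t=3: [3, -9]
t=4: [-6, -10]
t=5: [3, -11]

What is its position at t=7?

[3, -13]

First: cycles through -6, 3 every 2 steps. Step 7 lands at position 1 of the cycle → 3.
Second: linear, -1 per step → -13 at step 7.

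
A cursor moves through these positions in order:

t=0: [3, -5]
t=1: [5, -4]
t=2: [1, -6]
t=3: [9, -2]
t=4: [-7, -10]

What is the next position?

[25, 6]

Step-to-step displacements: [+2, +1], [-4, -2], [+8, +4], [-16, -8]; each is -2× the previous.
step 5: [-7, -10] + [+32, +16] → [25, 6]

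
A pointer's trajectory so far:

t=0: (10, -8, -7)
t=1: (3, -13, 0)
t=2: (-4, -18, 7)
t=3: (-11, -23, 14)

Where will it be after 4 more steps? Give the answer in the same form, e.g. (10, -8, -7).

(-39, -43, 42)

Constant displacement of (-7, -5, +7) per step.
step 4: (-11, -23, 14) + (-7, -5, +7) → (-18, -28, 21)
step 5: (-18, -28, 21) + (-7, -5, +7) → (-25, -33, 28)
step 6: (-25, -33, 28) + (-7, -5, +7) → (-32, -38, 35)
step 7: (-32, -38, 35) + (-7, -5, +7) → (-39, -43, 42)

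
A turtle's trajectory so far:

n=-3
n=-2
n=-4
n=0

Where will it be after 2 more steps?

n=8

Step-to-step displacements: +1, -2, +4; each is -2× the previous.
step 4: 0 − 8 → n=-8
step 5: -8 + 16 → n=8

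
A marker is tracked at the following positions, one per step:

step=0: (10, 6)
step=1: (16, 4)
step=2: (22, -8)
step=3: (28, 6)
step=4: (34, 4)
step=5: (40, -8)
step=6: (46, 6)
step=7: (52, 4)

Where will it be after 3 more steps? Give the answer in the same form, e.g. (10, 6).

The first coordinate changes by +6 each step, so at step 10 it is 10 + 10·(6) = 70.
The second coordinate repeats the cycle [6, 4, -8] with period 3; step 10 mod 3 = 1, giving 4.

(70, 4)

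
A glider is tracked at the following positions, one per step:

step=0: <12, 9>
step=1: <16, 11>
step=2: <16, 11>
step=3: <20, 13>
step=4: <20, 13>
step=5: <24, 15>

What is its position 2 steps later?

<28, 17>

Differencing gives <+4, +2>, <+0, +0>, <+4, +2>, <+0, +0>, <+4, +2>. This is the pattern <+4, +2>, <+0, +0> repeated.
step 6: apply <+0, +0> → <24, 15>
step 7: apply <+4, +2> → <28, 17>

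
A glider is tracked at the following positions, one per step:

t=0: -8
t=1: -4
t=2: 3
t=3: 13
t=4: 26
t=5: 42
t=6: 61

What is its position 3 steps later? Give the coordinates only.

136

Taking differences between consecutive positions: +4, +7, +10, +13, +16, +19. These grow by +3 each step.
step 7: 61 + 22 → 83
step 8: 83 + 25 → 108
step 9: 108 + 28 → 136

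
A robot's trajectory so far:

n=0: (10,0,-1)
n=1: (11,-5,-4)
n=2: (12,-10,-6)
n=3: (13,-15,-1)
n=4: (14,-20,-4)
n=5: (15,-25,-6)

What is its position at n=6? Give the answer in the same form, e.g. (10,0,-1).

First: linear, +1 per step → 16 at step 6.
Second: linear, -5 per step → -30 at step 6.
Third: cycles through -1, -4, -6 every 3 steps. Step 6 lands at position 0 of the cycle → -1.

(16,-30,-1)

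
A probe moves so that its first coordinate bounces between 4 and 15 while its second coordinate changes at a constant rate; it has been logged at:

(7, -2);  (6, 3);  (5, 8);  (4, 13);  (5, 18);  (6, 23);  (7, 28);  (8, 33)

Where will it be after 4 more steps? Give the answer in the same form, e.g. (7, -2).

(12, 53)

The first coordinate travels 1 per step and bounces off the walls at 4 and 15.
  step 8: 8 → 9
  step 9: 9 → 10
  step 10: 10 → 11
  step 11: 11 → 12
The second coordinate changes by +5 each step: at step 11 it is 53.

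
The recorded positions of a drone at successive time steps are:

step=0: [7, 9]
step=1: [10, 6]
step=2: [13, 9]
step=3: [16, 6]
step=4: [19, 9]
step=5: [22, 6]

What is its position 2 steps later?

First: linear, +3 per step → 28 at step 7.
Second: cycles through 9, 6 every 2 steps. Step 7 lands at position 1 of the cycle → 6.

[28, 6]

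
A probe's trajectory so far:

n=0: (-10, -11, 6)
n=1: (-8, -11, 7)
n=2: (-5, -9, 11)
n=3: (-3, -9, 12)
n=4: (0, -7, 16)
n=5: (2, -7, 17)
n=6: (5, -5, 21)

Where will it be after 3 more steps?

Differencing gives (+2, +0, +1), (+3, +2, +4), (+2, +0, +1), (+3, +2, +4), (+2, +0, +1), (+3, +2, +4). This is the pattern (+2, +0, +1), (+3, +2, +4) repeated.
step 7: apply (+2, +0, +1) → (7, -5, 22)
step 8: apply (+3, +2, +4) → (10, -3, 26)
step 9: apply (+2, +0, +1) → (12, -3, 27)

(12, -3, 27)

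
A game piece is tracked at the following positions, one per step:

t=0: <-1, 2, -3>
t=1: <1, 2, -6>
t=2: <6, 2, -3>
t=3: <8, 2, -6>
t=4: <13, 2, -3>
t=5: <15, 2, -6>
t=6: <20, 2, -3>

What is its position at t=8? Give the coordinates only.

The moves between consecutive positions are <+2, +0, -3>, <+5, +0, +3>, <+2, +0, -3>, <+5, +0, +3>, <+2, +0, -3>, <+5, +0, +3>; they repeat the 2-cycle [<+2, +0, -3>, <+5, +0, +3>].
step 7: apply <+2, +0, -3> → <22, 2, -6>
step 8: apply <+5, +0, +3> → <27, 2, -3>

<27, 2, -3>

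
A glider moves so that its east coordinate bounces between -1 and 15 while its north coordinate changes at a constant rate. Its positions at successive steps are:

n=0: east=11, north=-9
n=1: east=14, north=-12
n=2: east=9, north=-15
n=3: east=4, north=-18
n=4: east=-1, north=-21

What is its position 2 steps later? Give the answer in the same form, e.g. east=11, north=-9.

The east coordinate reflects between -1 and 15, moving 5 per step.
  step 5: -1 → 4
  step 6: 4 → 9
The north coordinate changes by -3 each step: at step 6 it is -27.

east=9, north=-27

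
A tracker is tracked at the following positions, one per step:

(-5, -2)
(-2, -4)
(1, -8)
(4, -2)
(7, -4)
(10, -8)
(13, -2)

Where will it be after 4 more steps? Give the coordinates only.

The first coordinate changes by +3 each step, so at step 10 it is -5 + 10·(3) = 25.
The second coordinate repeats the cycle [-2, -4, -8] with period 3; step 10 mod 3 = 1, giving -4.

(25, -4)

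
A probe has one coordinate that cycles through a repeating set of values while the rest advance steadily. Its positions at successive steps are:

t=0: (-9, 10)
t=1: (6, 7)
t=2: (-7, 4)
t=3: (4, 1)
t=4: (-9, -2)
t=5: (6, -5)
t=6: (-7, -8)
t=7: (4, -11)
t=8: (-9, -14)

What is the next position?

The first coordinate repeats the cycle [-9, 6, -7, 4] with period 4; step 9 mod 4 = 1, giving 6.
The second coordinate changes by -3 each step, so at step 9 it is 10 + 9·(-3) = -17.

(6, -17)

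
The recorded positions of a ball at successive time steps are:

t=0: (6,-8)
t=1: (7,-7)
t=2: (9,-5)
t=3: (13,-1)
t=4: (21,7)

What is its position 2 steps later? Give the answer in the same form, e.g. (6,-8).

(69,55)

Step-to-step displacements: (+1,+1), (+2,+2), (+4,+4), (+8,+8); each is 2× the previous.
step 5: (21,7) + (+16,+16) → (37,23)
step 6: (37,23) + (+32,+32) → (69,55)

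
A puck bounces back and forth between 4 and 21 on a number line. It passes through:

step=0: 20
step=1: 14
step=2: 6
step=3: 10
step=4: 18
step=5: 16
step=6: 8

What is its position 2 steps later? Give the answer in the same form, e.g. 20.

16

The value travels 8 per step and bounces off the walls at 4 and 21.
  step 7: 8 → 8
  step 8: 8 → 16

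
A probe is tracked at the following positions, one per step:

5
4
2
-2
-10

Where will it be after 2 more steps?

-58

The jumps are -1, -2, -4, -8 — a geometric progression with ratio 2.
step 5: -10 − 16 → -26
step 6: -26 − 32 → -58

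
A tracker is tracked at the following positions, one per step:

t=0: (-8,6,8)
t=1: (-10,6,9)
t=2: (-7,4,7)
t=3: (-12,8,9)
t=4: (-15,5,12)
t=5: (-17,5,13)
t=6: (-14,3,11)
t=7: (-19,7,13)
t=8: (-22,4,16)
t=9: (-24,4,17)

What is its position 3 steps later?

Differencing gives (-2,+0,+1), (+3,-2,-2), (-5,+4,+2), (-3,-3,+3), (-2,+0,+1), (+3,-2,-2), (-5,+4,+2), (-3,-3,+3), (-2,+0,+1). This is the pattern (-2,+0,+1), (+3,-2,-2), (-5,+4,+2), (-3,-3,+3) repeated.
step 10: apply (+3,-2,-2) → (-21,2,15)
step 11: apply (-5,+4,+2) → (-26,6,17)
step 12: apply (-3,-3,+3) → (-29,3,20)

(-29,3,20)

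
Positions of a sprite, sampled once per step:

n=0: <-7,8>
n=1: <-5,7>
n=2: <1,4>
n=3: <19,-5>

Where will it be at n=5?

Consecutive displacements <+2,-1>, <+6,-3>, <+18,-9> scale by a factor of 3 each step.
step 4: <19,-5> + <+54,-27> → <73,-32>
step 5: <73,-32> + <+162,-81> → <235,-113>

<235,-113>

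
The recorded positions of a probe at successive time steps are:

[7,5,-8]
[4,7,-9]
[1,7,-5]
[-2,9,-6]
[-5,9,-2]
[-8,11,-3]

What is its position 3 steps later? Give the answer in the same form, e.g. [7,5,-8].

Step-to-step displacements: [-3,+2,-1], [-3,+0,+4], [-3,+2,-1], [-3,+0,+4], [-3,+2,-1] — a repeating cycle of length 2.
step 6: apply [-3,+0,+4] → [-11,11,1]
step 7: apply [-3,+2,-1] → [-14,13,0]
step 8: apply [-3,+0,+4] → [-17,13,4]

[-17,13,4]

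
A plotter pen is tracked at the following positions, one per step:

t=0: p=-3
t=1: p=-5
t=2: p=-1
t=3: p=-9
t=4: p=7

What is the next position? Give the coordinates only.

p=-25

The jumps are -2, +4, -8, +16 — a geometric progression with ratio -2.
step 5: 7 − 32 → p=-25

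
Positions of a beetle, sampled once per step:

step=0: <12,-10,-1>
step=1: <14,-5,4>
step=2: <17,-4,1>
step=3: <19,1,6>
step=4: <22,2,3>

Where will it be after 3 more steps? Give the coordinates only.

Step-to-step displacements: <+2,+5,+5>, <+3,+1,-3>, <+2,+5,+5>, <+3,+1,-3> — a repeating cycle of length 2.
step 5: apply <+2,+5,+5> → <24,7,8>
step 6: apply <+3,+1,-3> → <27,8,5>
step 7: apply <+2,+5,+5> → <29,13,10>

<29,13,10>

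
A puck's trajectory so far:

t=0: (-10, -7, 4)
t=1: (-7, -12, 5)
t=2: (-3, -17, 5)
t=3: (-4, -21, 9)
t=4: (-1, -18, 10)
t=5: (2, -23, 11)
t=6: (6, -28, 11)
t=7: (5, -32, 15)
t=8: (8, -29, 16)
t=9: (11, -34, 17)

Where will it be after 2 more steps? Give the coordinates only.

(14, -43, 21)

The moves between consecutive positions are (+3, -5, +1), (+4, -5, +0), (-1, -4, +4), (+3, +3, +1), (+3, -5, +1), (+4, -5, +0), (-1, -4, +4), (+3, +3, +1), (+3, -5, +1); they repeat the 4-cycle [(+3, -5, +1), (+4, -5, +0), (-1, -4, +4), (+3, +3, +1)].
step 10: apply (+4, -5, +0) → (15, -39, 17)
step 11: apply (-1, -4, +4) → (14, -43, 21)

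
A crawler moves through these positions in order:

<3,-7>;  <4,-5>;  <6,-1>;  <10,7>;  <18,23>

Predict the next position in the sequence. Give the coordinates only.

<34,55>

Consecutive displacements <+1,+2>, <+2,+4>, <+4,+8>, <+8,+16> scale by a factor of 2 each step.
step 5: <18,23> + <+16,+32> → <34,55>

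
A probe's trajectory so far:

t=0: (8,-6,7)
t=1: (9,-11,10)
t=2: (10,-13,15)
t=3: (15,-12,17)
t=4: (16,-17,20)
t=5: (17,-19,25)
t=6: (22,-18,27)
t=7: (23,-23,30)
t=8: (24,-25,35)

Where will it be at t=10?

Step-to-step displacements: (+1,-5,+3), (+1,-2,+5), (+5,+1,+2), (+1,-5,+3), (+1,-2,+5), (+5,+1,+2), (+1,-5,+3), (+1,-2,+5) — a repeating cycle of length 3.
step 9: apply (+5,+1,+2) → (29,-24,37)
step 10: apply (+1,-5,+3) → (30,-29,40)

(30,-29,40)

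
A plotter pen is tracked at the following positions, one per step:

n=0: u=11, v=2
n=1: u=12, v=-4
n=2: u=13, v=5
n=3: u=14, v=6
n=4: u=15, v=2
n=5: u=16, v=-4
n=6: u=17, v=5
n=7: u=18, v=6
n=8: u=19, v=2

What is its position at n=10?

The u coordinate changes by +1 each step, so at step 10 it is 11 + 10·(1) = 21.
The v coordinate repeats the cycle [2, -4, 5, 6] with period 4; step 10 mod 4 = 2, giving 5.

u=21, v=5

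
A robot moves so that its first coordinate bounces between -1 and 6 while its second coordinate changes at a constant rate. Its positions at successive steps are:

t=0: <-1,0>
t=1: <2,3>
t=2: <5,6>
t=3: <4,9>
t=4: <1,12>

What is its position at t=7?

<6,21>

The first coordinate travels 3 per step and bounces off the walls at -1 and 6.
  step 5: 1 → 0
  step 6: 0 → 3
  step 7: 3 → 6
The second coordinate changes by +3 each step: at step 7 it is 21.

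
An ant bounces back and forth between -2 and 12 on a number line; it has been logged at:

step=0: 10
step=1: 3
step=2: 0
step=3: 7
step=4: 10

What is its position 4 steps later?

The value travels 7 per step and bounces off the walls at -2 and 12.
  step 5: 10 → 3
  step 6: 3 → 0
  step 7: 0 → 7
  step 8: 7 → 10

10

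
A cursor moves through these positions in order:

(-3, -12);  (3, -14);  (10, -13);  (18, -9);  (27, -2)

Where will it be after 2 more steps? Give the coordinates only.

Successive displacements: (+6, -2), (+7, +1), (+8, +4), (+9, +7) — each changes by (+1, +3).
step 5: (27, -2) + (+10, +10) → (37, 8)
step 6: (37, 8) + (+11, +13) → (48, 21)

(48, 21)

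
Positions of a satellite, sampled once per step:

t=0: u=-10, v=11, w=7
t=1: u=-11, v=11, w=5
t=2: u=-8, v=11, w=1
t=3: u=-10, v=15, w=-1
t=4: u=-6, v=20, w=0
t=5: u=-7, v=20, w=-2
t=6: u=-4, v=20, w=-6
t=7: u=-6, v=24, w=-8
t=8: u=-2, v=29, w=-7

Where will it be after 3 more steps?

u=-2, v=33, w=-15

Differencing gives (-1,+0,-2), (+3,+0,-4), (-2,+4,-2), (+4,+5,+1), (-1,+0,-2), (+3,+0,-4), (-2,+4,-2), (+4,+5,+1). This is the pattern (-1,+0,-2), (+3,+0,-4), (-2,+4,-2), (+4,+5,+1) repeated.
step 9: apply (-1,+0,-2) → u=-3, v=29, w=-9
step 10: apply (+3,+0,-4) → u=0, v=29, w=-13
step 11: apply (-2,+4,-2) → u=-2, v=33, w=-15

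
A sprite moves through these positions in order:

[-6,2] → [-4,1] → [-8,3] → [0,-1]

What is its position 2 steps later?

Step-to-step displacements: [+2,-1], [-4,+2], [+8,-4]; each is -2× the previous.
step 4: [0,-1] + [-16,+8] → [-16,7]
step 5: [-16,7] + [+32,-16] → [16,-9]

[16,-9]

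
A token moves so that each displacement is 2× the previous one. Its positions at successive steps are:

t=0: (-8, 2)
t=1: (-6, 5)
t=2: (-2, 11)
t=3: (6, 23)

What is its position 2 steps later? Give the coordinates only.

(54, 95)

Consecutive displacements (+2, +3), (+4, +6), (+8, +12) scale by a factor of 2 each step.
step 4: (6, 23) + (+16, +24) → (22, 47)
step 5: (22, 47) + (+32, +48) → (54, 95)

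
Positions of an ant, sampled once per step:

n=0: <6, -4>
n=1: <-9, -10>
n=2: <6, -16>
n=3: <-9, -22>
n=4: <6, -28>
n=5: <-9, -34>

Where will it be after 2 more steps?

First: cycles through 6, -9 every 2 steps. Step 7 lands at position 1 of the cycle → -9.
Second: linear, -6 per step → -46 at step 7.

<-9, -46>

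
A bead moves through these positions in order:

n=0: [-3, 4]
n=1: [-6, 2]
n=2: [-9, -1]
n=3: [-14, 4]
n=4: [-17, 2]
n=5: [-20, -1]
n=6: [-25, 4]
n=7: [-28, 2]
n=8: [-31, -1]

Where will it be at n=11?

[-42, -1]

Differencing gives [-3, -2], [-3, -3], [-5, +5], [-3, -2], [-3, -3], [-5, +5], [-3, -2], [-3, -3]. This is the pattern [-3, -2], [-3, -3], [-5, +5] repeated.
step 9: apply [-5, +5] → [-36, 4]
step 10: apply [-3, -2] → [-39, 2]
step 11: apply [-3, -3] → [-42, -1]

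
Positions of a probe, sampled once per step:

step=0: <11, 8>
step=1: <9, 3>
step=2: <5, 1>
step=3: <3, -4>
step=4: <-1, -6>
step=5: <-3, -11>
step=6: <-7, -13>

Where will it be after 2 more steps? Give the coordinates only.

<-13, -20>

Step-to-step displacements: <-2, -5>, <-4, -2>, <-2, -5>, <-4, -2>, <-2, -5>, <-4, -2> — a repeating cycle of length 2.
step 7: apply <-2, -5> → <-9, -18>
step 8: apply <-4, -2> → <-13, -20>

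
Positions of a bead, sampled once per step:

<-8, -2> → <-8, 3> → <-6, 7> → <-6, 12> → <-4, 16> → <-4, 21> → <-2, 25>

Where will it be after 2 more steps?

Step-to-step displacements: <+0, +5>, <+2, +4>, <+0, +5>, <+2, +4>, <+0, +5>, <+2, +4> — a repeating cycle of length 2.
step 7: apply <+0, +5> → <-2, 30>
step 8: apply <+2, +4> → <0, 34>

<0, 34>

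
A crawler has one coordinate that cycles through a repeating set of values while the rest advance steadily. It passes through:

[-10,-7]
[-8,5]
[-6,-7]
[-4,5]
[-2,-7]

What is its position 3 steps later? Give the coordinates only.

First: linear, +2 per step → 4 at step 7.
Second: cycles through -7, 5 every 2 steps. Step 7 lands at position 1 of the cycle → 5.

[4,5]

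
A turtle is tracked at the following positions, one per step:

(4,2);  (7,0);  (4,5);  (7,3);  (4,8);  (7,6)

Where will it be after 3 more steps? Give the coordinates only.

Step-to-step displacements: (+3,-2), (-3,+5), (+3,-2), (-3,+5), (+3,-2) — a repeating cycle of length 2.
step 6: apply (-3,+5) → (4,11)
step 7: apply (+3,-2) → (7,9)
step 8: apply (-3,+5) → (4,14)

(4,14)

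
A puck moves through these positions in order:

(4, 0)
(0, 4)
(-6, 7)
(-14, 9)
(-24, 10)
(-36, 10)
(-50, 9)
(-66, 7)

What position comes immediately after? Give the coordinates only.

First differences are (-4, +4), (-6, +3), (-8, +2), (-10, +1), (-12, +0), (-14, -1), (-16, -2); their common second difference is (-2, -1) (constant acceleration).
step 8: (-66, 7) + (-18, -3) → (-84, 4)

(-84, 4)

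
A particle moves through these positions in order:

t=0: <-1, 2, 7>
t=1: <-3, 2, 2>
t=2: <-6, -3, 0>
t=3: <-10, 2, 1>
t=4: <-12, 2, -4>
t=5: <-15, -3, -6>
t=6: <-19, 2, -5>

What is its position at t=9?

<-28, 2, -11>

The moves between consecutive positions are <-2, +0, -5>, <-3, -5, -2>, <-4, +5, +1>, <-2, +0, -5>, <-3, -5, -2>, <-4, +5, +1>; they repeat the 3-cycle [<-2, +0, -5>, <-3, -5, -2>, <-4, +5, +1>].
step 7: apply <-2, +0, -5> → <-21, 2, -10>
step 8: apply <-3, -5, -2> → <-24, -3, -12>
step 9: apply <-4, +5, +1> → <-28, 2, -11>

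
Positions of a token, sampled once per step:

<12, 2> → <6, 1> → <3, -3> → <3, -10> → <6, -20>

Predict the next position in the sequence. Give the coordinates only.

<12, -33>

Successive displacements: <-6, -1>, <-3, -4>, <+0, -7>, <+3, -10> — each changes by <+3, -3>.
step 5: <6, -20> + <+6, -13> → <12, -33>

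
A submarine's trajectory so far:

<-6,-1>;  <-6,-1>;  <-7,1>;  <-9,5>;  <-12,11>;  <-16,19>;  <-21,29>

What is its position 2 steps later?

<-34,55>

Taking differences between consecutive positions: <+0,+0>, <-1,+2>, <-2,+4>, <-3,+6>, <-4,+8>, <-5,+10>. These grow by <-1,+2> each step.
step 7: <-21,29> + <-6,+12> → <-27,41>
step 8: <-27,41> + <-7,+14> → <-34,55>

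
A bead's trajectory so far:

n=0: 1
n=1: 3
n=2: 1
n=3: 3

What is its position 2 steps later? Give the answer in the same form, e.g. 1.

The jumps are +2, -2, +2 — a geometric progression with ratio -1.
step 4: 3 − 2 → 1
step 5: 1 + 2 → 3

3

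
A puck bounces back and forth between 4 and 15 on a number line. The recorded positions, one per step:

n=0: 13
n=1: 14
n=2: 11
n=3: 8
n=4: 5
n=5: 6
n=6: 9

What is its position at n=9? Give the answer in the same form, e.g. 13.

12

The value reflects between 4 and 15, moving 3 per step.
  step 7: 9 → 12
  step 8: 12 → 15
  step 9: 15 → 12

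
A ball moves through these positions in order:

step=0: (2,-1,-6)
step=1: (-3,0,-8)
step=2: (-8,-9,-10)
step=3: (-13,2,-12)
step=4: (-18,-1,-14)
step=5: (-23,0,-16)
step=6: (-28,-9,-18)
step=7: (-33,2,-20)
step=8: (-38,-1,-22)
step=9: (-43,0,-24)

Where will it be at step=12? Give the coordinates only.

The first coordinate changes by -5 each step, so at step 12 it is 2 + 12·(-5) = -58.
The second coordinate repeats the cycle [-1, 0, -9, 2] with period 4; step 12 mod 4 = 0, giving -1.
The third coordinate changes by -2 each step, so at step 12 it is -6 + 12·(-2) = -30.

(-58,-1,-30)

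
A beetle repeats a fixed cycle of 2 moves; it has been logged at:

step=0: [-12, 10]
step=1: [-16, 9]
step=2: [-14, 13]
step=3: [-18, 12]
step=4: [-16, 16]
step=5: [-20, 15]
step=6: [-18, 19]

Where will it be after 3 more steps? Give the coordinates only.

[-24, 21]

Differencing gives [-4, -1], [+2, +4], [-4, -1], [+2, +4], [-4, -1], [+2, +4]. This is the pattern [-4, -1], [+2, +4] repeated.
step 7: apply [-4, -1] → [-22, 18]
step 8: apply [+2, +4] → [-20, 22]
step 9: apply [-4, -1] → [-24, 21]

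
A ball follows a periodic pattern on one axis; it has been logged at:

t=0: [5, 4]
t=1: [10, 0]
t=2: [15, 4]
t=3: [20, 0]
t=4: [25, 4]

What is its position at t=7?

[40, 0]

The first coordinate changes by +5 each step, so at step 7 it is 5 + 7·(5) = 40.
The second coordinate repeats the cycle [4, 0] with period 2; step 7 mod 2 = 1, giving 0.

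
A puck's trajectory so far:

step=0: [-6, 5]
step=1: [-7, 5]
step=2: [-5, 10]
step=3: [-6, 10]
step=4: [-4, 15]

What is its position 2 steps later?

Differencing gives [-1, +0], [+2, +5], [-1, +0], [+2, +5]. This is the pattern [-1, +0], [+2, +5] repeated.
step 5: apply [-1, +0] → [-5, 15]
step 6: apply [+2, +5] → [-3, 20]

[-3, 20]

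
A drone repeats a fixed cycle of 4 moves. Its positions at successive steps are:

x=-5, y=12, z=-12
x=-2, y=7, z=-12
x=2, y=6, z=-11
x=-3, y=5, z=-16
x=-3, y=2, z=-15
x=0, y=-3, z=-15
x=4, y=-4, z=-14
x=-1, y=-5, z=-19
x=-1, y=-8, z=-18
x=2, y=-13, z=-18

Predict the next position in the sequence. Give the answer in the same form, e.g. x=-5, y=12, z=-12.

x=6, y=-14, z=-17

The moves between consecutive positions are (+3,-5,+0), (+4,-1,+1), (-5,-1,-5), (+0,-3,+1), (+3,-5,+0), (+4,-1,+1), (-5,-1,-5), (+0,-3,+1), (+3,-5,+0); they repeat the 4-cycle [(+3,-5,+0), (+4,-1,+1), (-5,-1,-5), (+0,-3,+1)].
step 10: apply (+4,-1,+1) → x=6, y=-14, z=-17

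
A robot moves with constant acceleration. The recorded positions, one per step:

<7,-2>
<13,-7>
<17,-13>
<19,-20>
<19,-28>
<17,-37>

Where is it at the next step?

<13,-47>

Successive displacements: <+6,-5>, <+4,-6>, <+2,-7>, <+0,-8>, <-2,-9> — each changes by <-2,-1>.
step 6: <17,-37> + <-4,-10> → <13,-47>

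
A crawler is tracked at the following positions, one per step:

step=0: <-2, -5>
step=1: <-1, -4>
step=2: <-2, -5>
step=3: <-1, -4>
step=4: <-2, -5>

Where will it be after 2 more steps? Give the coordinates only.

<-2, -5>

Consecutive displacements <+1, +1>, <-1, -1>, <+1, +1>, <-1, -1> scale by a factor of -1 each step.
step 5: <-2, -5> + <+1, +1> → <-1, -4>
step 6: <-1, -4> + <-1, -1> → <-2, -5>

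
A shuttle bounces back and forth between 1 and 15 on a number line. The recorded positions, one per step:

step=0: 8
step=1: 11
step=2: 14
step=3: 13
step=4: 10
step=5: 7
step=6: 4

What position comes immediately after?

1

The value reflects between 1 and 15, moving 3 per step.
  step 7: 4 → 1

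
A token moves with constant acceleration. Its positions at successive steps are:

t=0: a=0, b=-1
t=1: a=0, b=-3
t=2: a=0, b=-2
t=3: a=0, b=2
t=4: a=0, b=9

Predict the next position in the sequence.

First differences are (+0, -2), (+0, +1), (+0, +4), (+0, +7); their common second difference is (+0, +3) (constant acceleration).
step 5: a=0, b=9 + (+0, +10) → a=0, b=19

a=0, b=19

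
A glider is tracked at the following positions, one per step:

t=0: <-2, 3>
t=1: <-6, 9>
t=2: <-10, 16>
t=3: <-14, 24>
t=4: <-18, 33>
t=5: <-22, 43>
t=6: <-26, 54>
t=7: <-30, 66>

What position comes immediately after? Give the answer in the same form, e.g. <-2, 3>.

Taking differences between consecutive positions: <-4, +6>, <-4, +7>, <-4, +8>, <-4, +9>, <-4, +10>, <-4, +11>, <-4, +12>. These grow by <+0, +1> each step.
step 8: <-30, 66> + <-4, +13> → <-34, 79>

<-34, 79>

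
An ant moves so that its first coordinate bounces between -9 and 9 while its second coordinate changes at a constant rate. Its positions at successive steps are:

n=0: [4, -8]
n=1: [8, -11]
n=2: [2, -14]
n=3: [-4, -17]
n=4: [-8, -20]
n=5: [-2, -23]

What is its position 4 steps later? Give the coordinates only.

The first coordinate reflects between -9 and 9, moving 6 per step.
  step 6: -2 → 4
  step 7: 4 → 8
  step 8: 8 → 2
  step 9: 2 → -4
The second coordinate changes by -3 each step: at step 9 it is -35.

[-4, -35]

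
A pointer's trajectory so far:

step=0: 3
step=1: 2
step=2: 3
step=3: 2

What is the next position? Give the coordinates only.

Step-to-step displacements: -1, +1, -1; each is -1× the previous.
step 4: 2 + 1 → 3

3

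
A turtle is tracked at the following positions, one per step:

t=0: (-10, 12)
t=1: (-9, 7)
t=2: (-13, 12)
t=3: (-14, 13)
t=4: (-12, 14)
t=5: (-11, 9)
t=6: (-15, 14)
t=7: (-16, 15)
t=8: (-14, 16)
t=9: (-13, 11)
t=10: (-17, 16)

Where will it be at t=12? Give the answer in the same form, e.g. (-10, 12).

(-16, 18)

Step-to-step displacements: (+1, -5), (-4, +5), (-1, +1), (+2, +1), (+1, -5), (-4, +5), (-1, +1), (+2, +1), (+1, -5), (-4, +5) — a repeating cycle of length 4.
step 11: apply (-1, +1) → (-18, 17)
step 12: apply (+2, +1) → (-16, 18)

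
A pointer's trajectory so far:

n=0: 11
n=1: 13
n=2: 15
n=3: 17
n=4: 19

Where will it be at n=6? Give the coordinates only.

Constant displacement of +2 per step.
step 5: 19 + 2 → 21
step 6: 21 + 2 → 23

23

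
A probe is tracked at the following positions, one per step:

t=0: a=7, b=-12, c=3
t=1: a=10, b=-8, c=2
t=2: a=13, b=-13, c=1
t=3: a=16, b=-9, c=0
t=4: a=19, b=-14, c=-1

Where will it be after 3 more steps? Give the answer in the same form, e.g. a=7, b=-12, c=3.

Step-to-step displacements: (+3, +4, -1), (+3, -5, -1), (+3, +4, -1), (+3, -5, -1) — a repeating cycle of length 2.
step 5: apply (+3, +4, -1) → a=22, b=-10, c=-2
step 6: apply (+3, -5, -1) → a=25, b=-15, c=-3
step 7: apply (+3, +4, -1) → a=28, b=-11, c=-4

a=28, b=-11, c=-4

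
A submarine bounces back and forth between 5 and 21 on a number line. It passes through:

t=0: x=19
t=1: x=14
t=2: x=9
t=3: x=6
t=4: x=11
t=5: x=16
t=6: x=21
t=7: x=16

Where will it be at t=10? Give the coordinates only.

The value reflects between 5 and 21, moving 5 per step.
  step 8: 16 → 11
  step 9: 11 → 6
  step 10: 6 → 9

x=9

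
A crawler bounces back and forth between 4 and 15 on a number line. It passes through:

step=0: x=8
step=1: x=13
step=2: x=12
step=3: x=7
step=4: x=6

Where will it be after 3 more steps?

x=9

The value travels 5 per step and bounces off the walls at 4 and 15.
  step 5: 6 → 11
  step 6: 11 → 14
  step 7: 14 → 9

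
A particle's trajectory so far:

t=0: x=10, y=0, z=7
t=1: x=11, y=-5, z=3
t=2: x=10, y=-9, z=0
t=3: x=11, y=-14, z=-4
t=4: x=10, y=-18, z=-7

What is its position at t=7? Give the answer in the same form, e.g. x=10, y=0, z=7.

x=11, y=-32, z=-18

The moves between consecutive positions are (+1, -5, -4), (-1, -4, -3), (+1, -5, -4), (-1, -4, -3); they repeat the 2-cycle [(+1, -5, -4), (-1, -4, -3)].
step 5: apply (+1, -5, -4) → x=11, y=-23, z=-11
step 6: apply (-1, -4, -3) → x=10, y=-27, z=-14
step 7: apply (+1, -5, -4) → x=11, y=-32, z=-18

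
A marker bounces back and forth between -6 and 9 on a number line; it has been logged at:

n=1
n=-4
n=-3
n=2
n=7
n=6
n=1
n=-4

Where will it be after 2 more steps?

n=2

The value reflects between -6 and 9, moving 5 per step.
  step 8: -4 → -3
  step 9: -3 → 2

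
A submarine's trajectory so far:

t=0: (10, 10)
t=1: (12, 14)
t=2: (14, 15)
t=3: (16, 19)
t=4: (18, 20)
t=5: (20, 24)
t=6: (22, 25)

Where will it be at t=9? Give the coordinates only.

Differencing gives (+2, +4), (+2, +1), (+2, +4), (+2, +1), (+2, +4), (+2, +1). This is the pattern (+2, +4), (+2, +1) repeated.
step 7: apply (+2, +4) → (24, 29)
step 8: apply (+2, +1) → (26, 30)
step 9: apply (+2, +4) → (28, 34)

(28, 34)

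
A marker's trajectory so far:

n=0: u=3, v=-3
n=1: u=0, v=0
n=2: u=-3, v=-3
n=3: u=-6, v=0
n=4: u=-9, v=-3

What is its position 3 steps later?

u=-18, v=0

U: linear, -3 per step → -18 at step 7.
V: cycles through -3, 0 every 2 steps. Step 7 lands at position 1 of the cycle → 0.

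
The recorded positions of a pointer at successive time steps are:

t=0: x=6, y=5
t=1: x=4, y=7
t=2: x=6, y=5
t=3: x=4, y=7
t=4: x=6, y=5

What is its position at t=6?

Step-to-step displacements: (-2, +2), (+2, -2), (-2, +2), (+2, -2); each is -1× the previous.
step 5: x=6, y=5 + (-2, +2) → x=4, y=7
step 6: x=4, y=7 + (+2, -2) → x=6, y=5

x=6, y=5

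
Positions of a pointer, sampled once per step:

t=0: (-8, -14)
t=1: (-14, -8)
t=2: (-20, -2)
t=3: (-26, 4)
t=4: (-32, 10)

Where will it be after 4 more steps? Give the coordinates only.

Each step adds (-6, +6) to the position.
step 5: (-32, 10) + (-6, +6) → (-38, 16)
step 6: (-38, 16) + (-6, +6) → (-44, 22)
step 7: (-44, 22) + (-6, +6) → (-50, 28)
step 8: (-50, 28) + (-6, +6) → (-56, 34)

(-56, 34)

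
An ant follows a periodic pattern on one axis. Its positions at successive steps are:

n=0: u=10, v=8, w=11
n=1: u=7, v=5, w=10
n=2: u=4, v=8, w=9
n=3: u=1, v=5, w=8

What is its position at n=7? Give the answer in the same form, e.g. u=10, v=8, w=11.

u=-11, v=5, w=4

The u coordinate changes by -3 each step, so at step 7 it is 10 + 7·(-3) = -11.
The v coordinate repeats the cycle [8, 5] with period 2; step 7 mod 2 = 1, giving 5.
The w coordinate changes by -1 each step, so at step 7 it is 11 + 7·(-1) = 4.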